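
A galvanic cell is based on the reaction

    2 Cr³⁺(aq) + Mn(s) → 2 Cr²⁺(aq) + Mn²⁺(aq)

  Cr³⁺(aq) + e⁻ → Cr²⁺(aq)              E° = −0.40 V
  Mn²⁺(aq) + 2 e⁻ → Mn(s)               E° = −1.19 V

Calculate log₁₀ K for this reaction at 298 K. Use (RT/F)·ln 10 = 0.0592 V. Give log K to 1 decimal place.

log K = 26.7

The Cr³⁺/Cr²⁺ couple is reduced (cathode); E°cell = −0.40 − (−1.19) = +0.79 V with n = 2.
At equilibrium E = 0, so log K = nE°cell / 0.0592 = (2)(+0.79) / 0.0592 = 26.7.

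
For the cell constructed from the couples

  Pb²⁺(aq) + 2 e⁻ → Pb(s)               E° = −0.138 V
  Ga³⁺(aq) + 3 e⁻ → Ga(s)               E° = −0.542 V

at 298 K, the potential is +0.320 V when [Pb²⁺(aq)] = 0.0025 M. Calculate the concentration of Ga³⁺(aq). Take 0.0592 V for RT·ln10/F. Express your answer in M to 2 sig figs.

With Pb²⁺/Pb at the cathode and Ga³⁺/Ga at the anode, E°cell = −0.138 − (−0.542) = +0.404 V (n = 6).
Rearranging E = E° − (0.0592/n)·log Q gives log Q = 6(+0.404 − (+0.320))/0.0592 = 8.514.
For 3 Pb²⁺(aq) + 2 Ga(s) → 3 Pb(s) + 2 Ga³⁺(aq), the reaction quotient is Q = [Ga³⁺(aq)]^2 / [Pb²⁺(aq)]^3.
Substituting the known concentrations and solving, log [Ga³⁺(aq)] = 0.354 and [Ga³⁺(aq)] = 2.3 M.

2.3 M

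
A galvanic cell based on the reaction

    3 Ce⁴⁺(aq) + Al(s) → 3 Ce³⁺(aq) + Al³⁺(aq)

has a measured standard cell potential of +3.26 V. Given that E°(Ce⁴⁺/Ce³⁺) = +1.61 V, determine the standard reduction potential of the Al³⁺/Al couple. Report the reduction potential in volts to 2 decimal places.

In the reaction as written the Ce⁴⁺/Ce³⁺ couple is reduced (cathode) and Al³⁺/Al is oxidized (anode), so E°cell = E°(Ce⁴⁺/Ce³⁺) − E°(Al³⁺/Al).
E°(Al³⁺/Al) = E°(cathode) − E°cell = +1.61 − (+3.26) = −1.65 V.

−1.65 V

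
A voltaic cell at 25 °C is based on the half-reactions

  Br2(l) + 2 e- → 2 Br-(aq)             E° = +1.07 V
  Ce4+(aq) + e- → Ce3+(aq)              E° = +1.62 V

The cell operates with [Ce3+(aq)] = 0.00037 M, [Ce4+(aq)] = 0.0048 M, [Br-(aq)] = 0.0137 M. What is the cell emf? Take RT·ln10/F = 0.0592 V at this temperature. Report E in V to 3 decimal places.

Ce⁴⁺/Ce³⁺ is reduced (cathode, E° = +1.62 V) and Br₂/Br⁻ is oxidized (anode).
The standard potential is +1.62 − (+1.07) = +0.55 V and the balanced reaction transfers n = 2 electrons.
For the overall reaction 2 Ce4+(aq) + 2 Br-(aq) → 2 Ce3+(aq) + Br2(l), Q = [Ce3+(aq)]^2 / ([Ce4+(aq)]^2·[Br-(aq)]^2) = 31.7, giving log Q = 1.500.
By the Nernst equation, E = +0.55 − (0.0592/2)·(1.500) = +0.506 V.

+0.506 V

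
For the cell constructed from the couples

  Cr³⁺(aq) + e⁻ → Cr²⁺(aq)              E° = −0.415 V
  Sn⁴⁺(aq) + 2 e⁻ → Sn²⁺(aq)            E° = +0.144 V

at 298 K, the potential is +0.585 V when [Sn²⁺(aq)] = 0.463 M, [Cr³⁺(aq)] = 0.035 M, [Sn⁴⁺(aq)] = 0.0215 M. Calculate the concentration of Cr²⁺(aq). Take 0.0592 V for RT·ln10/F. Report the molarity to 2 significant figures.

0.45 M

Sn⁴⁺/Sn²⁺ is the cathode (higher E°); E°cell = +0.144 − (−0.415) = +0.559 V with n = 2.
Rearranging E = E° − (0.0592/n)·log Q gives log Q = 2(+0.559 − (+0.585))/0.0592 = −0.878.
The balanced reaction is Sn⁴⁺(aq) + 2 Cr²⁺(aq) → Sn²⁺(aq) + 2 Cr³⁺(aq), so Q = ([Sn²⁺(aq)]·[Cr³⁺(aq)]^2) / ([Sn⁴⁺(aq)]·[Cr²⁺(aq)]^2).
Solving for the unknown gives log [Cr²⁺(aq)] = −0.350, so [Cr²⁺(aq)] ≈ 0.45 M.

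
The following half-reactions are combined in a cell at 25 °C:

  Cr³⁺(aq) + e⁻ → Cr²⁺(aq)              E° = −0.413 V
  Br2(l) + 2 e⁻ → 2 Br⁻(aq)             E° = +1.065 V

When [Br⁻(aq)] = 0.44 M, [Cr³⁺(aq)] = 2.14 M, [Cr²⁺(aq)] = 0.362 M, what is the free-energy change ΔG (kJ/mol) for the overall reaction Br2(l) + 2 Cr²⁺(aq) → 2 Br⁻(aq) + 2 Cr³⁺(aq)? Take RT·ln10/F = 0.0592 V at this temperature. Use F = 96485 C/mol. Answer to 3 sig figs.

The standard cell potential is +1.065 − (−0.413) = +1.478 V, with n = 2 electrons in the balanced equation.
Q = ([Br⁻(aq)]^2·[Cr³⁺(aq)]^2) / [Cr²⁺(aq)]^2 = 6.77, so log Q = 0.830 and E = +1.478 − (0.0592/2)(0.830) = +1.4534 V.
Then ΔG = −nFE = −2 × 96485 × +1.4534 J/mol = −280 kJ/mol.

−280 kJ/mol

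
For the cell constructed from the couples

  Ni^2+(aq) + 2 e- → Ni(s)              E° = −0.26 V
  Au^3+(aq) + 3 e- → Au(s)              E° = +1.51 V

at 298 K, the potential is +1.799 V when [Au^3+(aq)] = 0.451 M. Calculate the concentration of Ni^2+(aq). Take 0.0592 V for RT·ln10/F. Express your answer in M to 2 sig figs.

0.062 M

With Au³⁺/Au at the cathode and Ni²⁺/Ni at the anode, E°cell = +1.51 − (−0.26) = +1.77 V (n = 6).
Rearranging E = E° − (0.0592/n)·log Q gives log Q = 6(+1.77 − (+1.799))/0.0592 = −2.939.
The balanced reaction is 2 Au^3+(aq) + 3 Ni(s) → 2 Au(s) + 3 Ni^2+(aq), so Q = [Ni^2+(aq)]^3 / [Au^3+(aq)]^2.
Substituting the known concentrations and solving, log [Ni^2+(aq)] = −1.210 and [Ni^2+(aq)] = 0.062 M.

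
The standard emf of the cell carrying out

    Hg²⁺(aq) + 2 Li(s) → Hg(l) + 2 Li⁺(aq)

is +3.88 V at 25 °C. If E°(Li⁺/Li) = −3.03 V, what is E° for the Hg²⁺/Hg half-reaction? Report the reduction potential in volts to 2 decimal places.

+0.85 V

In the reaction as written the Hg²⁺/Hg couple is reduced (cathode) and Li⁺/Li is oxidized (anode), so E°cell = E°(Hg²⁺/Hg) − E°(Li⁺/Li).
E°(Hg²⁺/Hg) = E°cell + E°(anode) = +3.88 + (−3.03) = +0.85 V.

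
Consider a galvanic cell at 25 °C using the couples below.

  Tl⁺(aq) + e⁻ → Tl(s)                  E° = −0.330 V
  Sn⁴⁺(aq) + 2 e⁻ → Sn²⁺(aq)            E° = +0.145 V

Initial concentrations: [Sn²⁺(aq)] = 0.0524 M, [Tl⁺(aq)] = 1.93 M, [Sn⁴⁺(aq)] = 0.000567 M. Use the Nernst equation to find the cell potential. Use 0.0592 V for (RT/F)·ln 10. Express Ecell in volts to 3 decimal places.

The Sn⁴⁺/Sn²⁺ couple has the more positive E°, so it is the cathode; Tl⁺/Tl is the anode.
E°cell = E°cat − E°an = +0.145 − (−0.330) = +0.475 V; n = 2.
Balancing gives Sn⁴⁺(aq) + 2 Tl(s) → Sn²⁺(aq) + 2 Tl⁺(aq); hence Q = ([Sn²⁺(aq)]·[Tl⁺(aq)]^2) / [Sn⁴⁺(aq)] = 344 (log Q = 2.537).
Applying E = E° − (RT ln10/nF)·log Q gives +0.475 − (0.0592/2)(2.537) = +0.400 V.

+0.400 V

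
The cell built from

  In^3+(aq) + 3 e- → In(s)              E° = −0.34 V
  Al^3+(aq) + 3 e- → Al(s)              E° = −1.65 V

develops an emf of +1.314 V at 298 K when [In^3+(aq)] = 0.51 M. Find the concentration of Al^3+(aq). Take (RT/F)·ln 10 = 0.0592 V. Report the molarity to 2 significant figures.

0.32 M

With In³⁺/In at the cathode and Al³⁺/Al at the anode, E°cell = −0.34 − (−1.65) = +1.31 V (n = 3).
From the Nernst equation, log Q = n(E° − E)/0.0592 = 3·(+1.31 − (+1.314))/0.0592 = −0.203.
Balancing electrons gives In^3+(aq) + Al(s) → In(s) + Al^3+(aq); thus Q = [Al^3+(aq)] / [In^3+(aq)].
Isolating [Al^3+(aq)] in Q = 10^{−0.203} yields log [Al^3+(aq)] = −0.495, i.e. 0.32 M.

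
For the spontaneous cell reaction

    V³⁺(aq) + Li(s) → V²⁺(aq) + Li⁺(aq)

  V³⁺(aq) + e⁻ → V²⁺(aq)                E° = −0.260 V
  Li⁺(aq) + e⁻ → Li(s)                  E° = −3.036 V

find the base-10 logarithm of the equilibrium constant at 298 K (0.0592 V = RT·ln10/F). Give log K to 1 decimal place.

log K = 46.9

The V³⁺/V²⁺ couple is reduced (cathode); E°cell = −0.260 − (−3.036) = +2.776 V with n = 1.
At equilibrium E = 0, so log K = nE°cell / 0.0592 = (1)(+2.776) / 0.0592 = 46.9.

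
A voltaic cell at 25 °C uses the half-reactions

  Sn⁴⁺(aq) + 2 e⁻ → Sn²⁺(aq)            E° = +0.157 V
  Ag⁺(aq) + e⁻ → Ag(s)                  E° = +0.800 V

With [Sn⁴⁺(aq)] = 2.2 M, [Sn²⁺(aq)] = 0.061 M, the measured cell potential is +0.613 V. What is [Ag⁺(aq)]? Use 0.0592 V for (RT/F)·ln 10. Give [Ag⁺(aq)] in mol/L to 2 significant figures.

Ag⁺/Ag is the cathode (higher E°); E°cell = +0.800 − (+0.157) = +0.643 V with n = 2.
Since E = E° − (0.0592/n)·log Q, log Q = n(E° − E)/0.0592 = 1.014.
Balancing electrons gives 2 Ag⁺(aq) + Sn²⁺(aq) → 2 Ag(s) + Sn⁴⁺(aq); thus Q = [Sn⁴⁺(aq)] / ([Ag⁺(aq)]^2·[Sn²⁺(aq)]).
Substituting the known concentrations and solving, log [Ag⁺(aq)] = 0.272 and [Ag⁺(aq)] = 1.9 M.

1.9 M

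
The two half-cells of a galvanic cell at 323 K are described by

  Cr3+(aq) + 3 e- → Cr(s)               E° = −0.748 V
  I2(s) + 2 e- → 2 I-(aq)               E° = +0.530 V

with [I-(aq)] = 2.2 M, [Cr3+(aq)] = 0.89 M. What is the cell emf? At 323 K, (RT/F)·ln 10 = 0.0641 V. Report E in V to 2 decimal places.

+1.26 V

The I₂/I⁻ couple has the more positive E°, so it is the cathode; Cr³⁺/Cr is the anode.
The standard potential is +0.530 − (−0.748) = +1.278 V and the balanced reaction transfers n = 6 electrons.
For the overall reaction 3 I2(s) + 2 Cr(s) → 6 I-(aq) + 2 Cr3+(aq), Q = [I-(aq)]^6·[Cr3+(aq)]^2 = 89.8, giving log Q = 1.953.
E = E° − (0.0641/n)·log Q = +1.278 − (0.0641/6)(1.953) = +1.26 V.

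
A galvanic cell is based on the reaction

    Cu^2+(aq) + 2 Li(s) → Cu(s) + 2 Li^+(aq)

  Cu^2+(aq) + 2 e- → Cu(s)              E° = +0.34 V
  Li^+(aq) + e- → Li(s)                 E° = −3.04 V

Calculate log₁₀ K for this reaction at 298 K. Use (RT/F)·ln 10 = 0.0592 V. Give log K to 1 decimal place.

The Cu²⁺/Cu couple is reduced (cathode); E°cell = +0.34 − (−3.04) = +3.38 V with n = 2.
At equilibrium E = 0, so log K = nE°cell / 0.0592 = (2)(+3.38) / 0.0592 = 114.2.

log K = 114.2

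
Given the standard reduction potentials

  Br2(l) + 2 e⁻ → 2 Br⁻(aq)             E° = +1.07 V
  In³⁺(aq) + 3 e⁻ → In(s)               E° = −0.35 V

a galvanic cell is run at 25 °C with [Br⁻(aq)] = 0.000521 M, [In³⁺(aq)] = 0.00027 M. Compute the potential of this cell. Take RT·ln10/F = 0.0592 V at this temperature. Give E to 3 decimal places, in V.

+1.685 V

The Br₂/Br⁻ couple has the more positive E°, so it is the cathode; In³⁺/In is the anode.
The standard potential is +1.07 − (−0.35) = +1.42 V and the balanced reaction transfers n = 6 electrons.
For the overall reaction 3 Br2(l) + 2 In(s) → 6 Br⁻(aq) + 2 In³⁺(aq), Q = [Br⁻(aq)]^6·[In³⁺(aq)]^2 = 1.46×10^−27, giving log Q = −26.836.
Applying E = E° − (RT ln10/nF)·log Q gives +1.42 − (0.0592/6)(−26.836) = +1.685 V.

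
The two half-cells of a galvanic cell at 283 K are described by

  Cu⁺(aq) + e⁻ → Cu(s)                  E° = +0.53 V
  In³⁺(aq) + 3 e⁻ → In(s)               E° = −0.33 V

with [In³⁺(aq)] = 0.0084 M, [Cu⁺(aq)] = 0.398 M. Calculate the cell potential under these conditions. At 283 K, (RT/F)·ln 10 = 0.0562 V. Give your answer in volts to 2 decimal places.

Cu⁺/Cu is reduced (cathode, E° = +0.53 V) and In³⁺/In is oxidized (anode).
E°cell = E°cat − E°an = +0.53 − (−0.33) = +0.86 V; n = 3.
The balanced reaction is 3 Cu⁺(aq) + In(s) → 3 Cu(s) + In³⁺(aq), so Q = [In³⁺(aq)] / [Cu⁺(aq)]^3 = 0.133 and log Q = −0.875.
E = E° − (0.0562/n)·log Q = +0.86 − (0.0562/3)(−0.875) = +0.88 V.

+0.88 V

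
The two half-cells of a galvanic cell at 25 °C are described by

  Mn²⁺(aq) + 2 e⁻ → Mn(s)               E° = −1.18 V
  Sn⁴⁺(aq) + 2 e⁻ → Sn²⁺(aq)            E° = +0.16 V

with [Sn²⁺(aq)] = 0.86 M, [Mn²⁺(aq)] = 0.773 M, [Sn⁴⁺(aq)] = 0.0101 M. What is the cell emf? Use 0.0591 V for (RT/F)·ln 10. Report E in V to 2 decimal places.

+1.29 V

The Sn⁴⁺/Sn²⁺ couple has the more positive E°, so it is the cathode; Mn²⁺/Mn is the anode.
The standard potential is +0.16 − (−1.18) = +1.34 V and the balanced reaction transfers n = 2 electrons.
For the overall reaction Sn⁴⁺(aq) + Mn(s) → Sn²⁺(aq) + Mn²⁺(aq), Q = ([Sn²⁺(aq)]·[Mn²⁺(aq)]) / [Sn⁴⁺(aq)] = 65.8, giving log Q = 1.818.
Applying E = E° − (RT ln10/nF)·log Q gives +1.34 − (0.0591/2)(1.818) = +1.29 V.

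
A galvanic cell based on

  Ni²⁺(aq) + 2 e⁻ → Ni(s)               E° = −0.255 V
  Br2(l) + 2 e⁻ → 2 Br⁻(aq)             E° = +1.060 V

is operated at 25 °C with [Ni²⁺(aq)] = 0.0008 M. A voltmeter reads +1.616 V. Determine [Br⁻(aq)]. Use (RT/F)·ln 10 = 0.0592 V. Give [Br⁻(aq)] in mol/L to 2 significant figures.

Br₂/Br⁻ is the cathode (higher E°); E°cell = +1.060 − (−0.255) = +1.315 V with n = 2.
Since E = E° − (0.0592/n)·log Q, log Q = n(E° − E)/0.0592 = −10.169.
The balanced reaction is Br2(l) + Ni(s) → 2 Br⁻(aq) + Ni²⁺(aq), so Q = [Br⁻(aq)]^2·[Ni²⁺(aq)].
Isolating [Br⁻(aq)] in Q = 10^{−10.169} yields log [Br⁻(aq)] = −3.536, i.e. 0.00029 M.

0.00029 M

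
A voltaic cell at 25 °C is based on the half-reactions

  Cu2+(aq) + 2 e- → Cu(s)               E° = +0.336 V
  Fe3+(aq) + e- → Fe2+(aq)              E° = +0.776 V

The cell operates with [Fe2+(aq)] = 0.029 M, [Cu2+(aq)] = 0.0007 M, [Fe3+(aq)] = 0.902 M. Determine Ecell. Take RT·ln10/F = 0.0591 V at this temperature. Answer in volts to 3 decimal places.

Since E°(Fe³⁺/Fe²⁺) > E°(Cu²⁺/Cu), Fe³⁺/Fe²⁺ serves as the cathode.
E°cell = +0.776 − (+0.336) = +0.440 V, with n = 2 electrons transferred.
The balanced reaction is 2 Fe3+(aq) + Cu(s) → 2 Fe2+(aq) + Cu2+(aq), so Q = ([Fe2+(aq)]^2·[Cu2+(aq)]) / [Fe3+(aq)]^2 = 7.24×10^−7 and log Q = −6.141.
Applying E = E° − (RT ln10/nF)·log Q gives +0.440 − (0.0591/2)(−6.141) = +0.621 V.

+0.621 V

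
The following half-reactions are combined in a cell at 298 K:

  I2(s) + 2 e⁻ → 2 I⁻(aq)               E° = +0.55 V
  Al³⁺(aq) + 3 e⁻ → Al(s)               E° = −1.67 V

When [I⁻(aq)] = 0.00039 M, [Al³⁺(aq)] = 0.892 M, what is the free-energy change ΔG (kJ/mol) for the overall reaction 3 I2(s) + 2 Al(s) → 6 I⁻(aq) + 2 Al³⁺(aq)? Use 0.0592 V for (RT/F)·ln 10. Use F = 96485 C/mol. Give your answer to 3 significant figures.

The standard cell potential is +0.55 − (−1.67) = +2.22 V, with n = 6 electrons in the balanced equation.
Q = [I⁻(aq)]^6·[Al³⁺(aq)]^2 = 2.8×10^−21, so log Q = −20.553 and E = +2.22 − (0.0592/6)(−20.553) = +2.4228 V.
Then ΔG = −nFE = −6 × 96485 × +2.4228 J/mol = −1400 kJ/mol.

−1400 kJ/mol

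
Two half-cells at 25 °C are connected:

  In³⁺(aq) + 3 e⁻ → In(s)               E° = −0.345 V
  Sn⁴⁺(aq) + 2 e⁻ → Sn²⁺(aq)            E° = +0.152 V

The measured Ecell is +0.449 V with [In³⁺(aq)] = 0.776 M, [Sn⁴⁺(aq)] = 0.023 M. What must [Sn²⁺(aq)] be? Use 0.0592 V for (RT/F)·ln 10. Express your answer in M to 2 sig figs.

1.1 M

The Sn⁴⁺/Sn²⁺ couple has the larger reduction potential, so it is the cathode: E°cell = +0.152 − (−0.345) = +0.497 V and n = 6.
Rearranging E = E° − (0.0592/n)·log Q gives log Q = 6(+0.497 − (+0.449))/0.0592 = 4.865.
The balanced reaction is 3 Sn⁴⁺(aq) + 2 In(s) → 3 Sn²⁺(aq) + 2 In³⁺(aq), so Q = ([Sn²⁺(aq)]^3·[In³⁺(aq)]^2) / [Sn⁴⁺(aq)]^3.
Isolating [Sn²⁺(aq)] in Q = 10^{4.865} yields log [Sn²⁺(aq)] = 0.057, i.e. 1.1 M.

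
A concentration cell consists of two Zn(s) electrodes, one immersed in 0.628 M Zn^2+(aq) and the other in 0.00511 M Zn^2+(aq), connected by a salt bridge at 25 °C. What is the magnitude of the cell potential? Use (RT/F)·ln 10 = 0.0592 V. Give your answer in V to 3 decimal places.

0.062 V

For a concentration cell E°cell = 0, since both electrodes use the same couple.
The compartment with the higher Zn^2+(aq) concentration (0.628 M) acts as the cathode; ions are reduced there and produced at the dilute (0.00511 M) anode.
With n = 2, Ecell = −(0.0592/2)·log([dilute]/[conc]) = −(0.0592/2)·log(0.00511/0.628) = +0.062 V.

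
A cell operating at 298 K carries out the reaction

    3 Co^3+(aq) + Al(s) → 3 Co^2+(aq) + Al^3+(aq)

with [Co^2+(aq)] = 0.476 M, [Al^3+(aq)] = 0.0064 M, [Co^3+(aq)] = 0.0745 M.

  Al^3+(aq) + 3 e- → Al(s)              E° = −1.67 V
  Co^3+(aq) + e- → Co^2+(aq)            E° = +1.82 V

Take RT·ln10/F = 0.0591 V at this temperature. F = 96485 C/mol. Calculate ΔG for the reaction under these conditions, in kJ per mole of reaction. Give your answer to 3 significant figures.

The standard cell potential is +1.82 − (−1.67) = +3.49 V, with n = 3 electrons in the balanced equation.
The reaction quotient is ([Co^2+(aq)]^3·[Al^3+(aq)]) / [Co^3+(aq)]^3 = 1.67; by Nernst, E = +3.49 − (0.0591/3)(0.223) = +3.4856 V.
Then ΔG = −nFE = −3 × 96485 × +3.4856 J/mol = −1010 kJ/mol.

−1010 kJ/mol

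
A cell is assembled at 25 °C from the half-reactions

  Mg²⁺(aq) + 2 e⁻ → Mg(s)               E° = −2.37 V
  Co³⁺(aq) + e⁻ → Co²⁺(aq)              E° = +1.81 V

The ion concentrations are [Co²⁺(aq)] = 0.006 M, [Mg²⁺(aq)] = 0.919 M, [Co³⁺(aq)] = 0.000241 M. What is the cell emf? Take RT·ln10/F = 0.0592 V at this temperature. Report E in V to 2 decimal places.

Co³⁺/Co²⁺ is reduced (cathode, E° = +1.81 V) and Mg²⁺/Mg is oxidized (anode).
The standard potential is +1.81 − (−2.37) = +4.18 V and the balanced reaction transfers n = 2 electrons.
Balancing gives 2 Co³⁺(aq) + Mg(s) → 2 Co²⁺(aq) + Mg²⁺(aq); hence Q = ([Co²⁺(aq)]^2·[Mg²⁺(aq)]) / [Co³⁺(aq)]^2 = 570 (log Q = 2.756).
E = E° − (0.0592/n)·log Q = +4.18 − (0.0592/2)(2.756) = +4.10 V.

+4.10 V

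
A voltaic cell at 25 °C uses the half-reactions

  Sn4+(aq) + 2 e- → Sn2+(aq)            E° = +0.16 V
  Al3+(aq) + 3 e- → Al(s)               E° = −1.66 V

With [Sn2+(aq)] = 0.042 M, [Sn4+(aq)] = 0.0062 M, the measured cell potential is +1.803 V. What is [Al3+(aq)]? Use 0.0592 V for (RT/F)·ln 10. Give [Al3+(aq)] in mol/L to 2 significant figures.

0.41 M

Sn⁴⁺/Sn²⁺ is the cathode (higher E°); E°cell = +0.16 − (−1.66) = +1.82 V with n = 6.
From the Nernst equation, log Q = n(E° − E)/0.0592 = 6·(+1.82 − (+1.803))/0.0592 = 1.723.
Balancing electrons gives 3 Sn4+(aq) + 2 Al(s) → 3 Sn2+(aq) + 2 Al3+(aq); thus Q = ([Sn2+(aq)]^3·[Al3+(aq)]^2) / [Sn4+(aq)]^3.
Isolating [Al3+(aq)] in Q = 10^{1.723} yields log [Al3+(aq)] = −0.385, i.e. 0.41 M.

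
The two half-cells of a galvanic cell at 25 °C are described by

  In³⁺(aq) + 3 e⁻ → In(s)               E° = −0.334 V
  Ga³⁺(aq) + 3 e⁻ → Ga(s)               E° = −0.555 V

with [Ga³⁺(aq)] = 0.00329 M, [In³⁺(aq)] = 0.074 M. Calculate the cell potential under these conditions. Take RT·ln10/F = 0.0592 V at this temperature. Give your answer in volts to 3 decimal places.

+0.248 V

Since E°(In³⁺/In) > E°(Ga³⁺/Ga), In³⁺/In serves as the cathode.
E°cell = E°cat − E°an = −0.334 − (−0.555) = +0.221 V; n = 3.
The balanced reaction is In³⁺(aq) + Ga(s) → In(s) + Ga³⁺(aq), so Q = [Ga³⁺(aq)] / [In³⁺(aq)] = 0.0445 and log Q = −1.352.
By the Nernst equation, E = +0.221 − (0.0592/3)·(−1.352) = +0.248 V.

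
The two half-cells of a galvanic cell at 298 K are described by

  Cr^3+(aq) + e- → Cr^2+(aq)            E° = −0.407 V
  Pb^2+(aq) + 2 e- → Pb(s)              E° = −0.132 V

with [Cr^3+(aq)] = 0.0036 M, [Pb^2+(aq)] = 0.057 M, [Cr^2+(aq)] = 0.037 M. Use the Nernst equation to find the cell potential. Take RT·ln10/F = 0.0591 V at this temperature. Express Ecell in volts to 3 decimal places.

Pb²⁺/Pb is reduced (cathode, E° = −0.132 V) and Cr³⁺/Cr²⁺ is oxidized (anode).
E°cell = E°cat − E°an = −0.132 − (−0.407) = +0.275 V; n = 2.
The balanced reaction is Pb^2+(aq) + 2 Cr^2+(aq) → Pb(s) + 2 Cr^3+(aq), so Q = [Cr^3+(aq)]^2 / ([Pb^2+(aq)]·[Cr^2+(aq)]^2) = 0.166 and log Q = −0.780.
Applying E = E° − (RT ln10/nF)·log Q gives +0.275 − (0.0591/2)(−0.780) = +0.298 V.

+0.298 V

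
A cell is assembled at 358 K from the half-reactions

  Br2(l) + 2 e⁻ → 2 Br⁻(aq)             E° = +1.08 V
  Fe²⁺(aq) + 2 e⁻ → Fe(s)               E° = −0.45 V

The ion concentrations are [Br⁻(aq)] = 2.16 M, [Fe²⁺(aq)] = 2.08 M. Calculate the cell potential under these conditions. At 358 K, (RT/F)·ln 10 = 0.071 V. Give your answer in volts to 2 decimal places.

Br₂/Br⁻ is reduced (cathode, E° = +1.08 V) and Fe²⁺/Fe is oxidized (anode).
The standard potential is +1.08 − (−0.45) = +1.53 V and the balanced reaction transfers n = 2 electrons.
Balancing gives Br2(l) + Fe(s) → 2 Br⁻(aq) + Fe²⁺(aq); hence Q = [Br⁻(aq)]^2·[Fe²⁺(aq)] = 9.7 (log Q = 0.987).
By the Nernst equation, E = +1.53 − (0.071/2)·(0.987) = +1.49 V.

+1.49 V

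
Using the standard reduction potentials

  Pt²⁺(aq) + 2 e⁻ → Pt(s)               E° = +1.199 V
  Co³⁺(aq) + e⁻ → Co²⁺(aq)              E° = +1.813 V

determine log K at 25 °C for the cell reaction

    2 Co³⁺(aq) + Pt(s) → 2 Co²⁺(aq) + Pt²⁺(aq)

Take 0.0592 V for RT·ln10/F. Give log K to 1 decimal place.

The Co³⁺/Co²⁺ couple is reduced (cathode); E°cell = +1.813 − (+1.199) = +0.614 V with n = 2.
At equilibrium E = 0, so log K = nE°cell / 0.0592 = (2)(+0.614) / 0.0592 = 20.7.

log K = 20.7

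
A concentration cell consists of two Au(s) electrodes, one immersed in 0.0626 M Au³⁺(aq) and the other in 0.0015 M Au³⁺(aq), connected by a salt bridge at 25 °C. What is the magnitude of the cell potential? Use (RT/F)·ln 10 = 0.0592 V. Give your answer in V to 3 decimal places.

For a concentration cell E°cell = 0, since both electrodes use the same couple.
The compartment with the higher Au³⁺(aq) concentration (0.0626 M) acts as the cathode; ions are reduced there and produced at the dilute (0.0015 M) anode.
With n = 3, Ecell = −(0.0592/3)·log([dilute]/[conc]) = −(0.0592/3)·log(0.0015/0.0626) = +0.032 V.

0.032 V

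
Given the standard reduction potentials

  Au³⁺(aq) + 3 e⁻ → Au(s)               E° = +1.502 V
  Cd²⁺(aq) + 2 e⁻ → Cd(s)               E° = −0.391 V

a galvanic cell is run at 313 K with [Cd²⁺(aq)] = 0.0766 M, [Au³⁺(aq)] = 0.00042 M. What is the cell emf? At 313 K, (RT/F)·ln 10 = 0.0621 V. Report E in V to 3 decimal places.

+1.858 V

Since E°(Au³⁺/Au) > E°(Cd²⁺/Cd), Au³⁺/Au serves as the cathode.
The standard potential is +1.502 − (−0.391) = +1.893 V and the balanced reaction transfers n = 6 electrons.
The balanced reaction is 2 Au³⁺(aq) + 3 Cd(s) → 2 Au(s) + 3 Cd²⁺(aq), so Q = [Cd²⁺(aq)]^3 / [Au³⁺(aq)]^2 = 2.55×10^3 and log Q = 3.406.
E = E° − (0.0621/n)·log Q = +1.893 − (0.0621/6)(3.406) = +1.858 V.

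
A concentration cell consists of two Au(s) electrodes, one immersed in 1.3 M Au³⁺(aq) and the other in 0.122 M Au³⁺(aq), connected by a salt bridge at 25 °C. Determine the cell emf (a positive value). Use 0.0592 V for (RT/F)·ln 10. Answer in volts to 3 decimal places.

0.020 V

For a concentration cell E°cell = 0, since both electrodes use the same couple.
The compartment with the higher Au³⁺(aq) concentration (1.3 M) acts as the cathode; ions are reduced there and produced at the dilute (0.122 M) anode.
With n = 3, Ecell = −(0.0592/3)·log([dilute]/[conc]) = −(0.0592/3)·log(0.122/1.3) = +0.020 V.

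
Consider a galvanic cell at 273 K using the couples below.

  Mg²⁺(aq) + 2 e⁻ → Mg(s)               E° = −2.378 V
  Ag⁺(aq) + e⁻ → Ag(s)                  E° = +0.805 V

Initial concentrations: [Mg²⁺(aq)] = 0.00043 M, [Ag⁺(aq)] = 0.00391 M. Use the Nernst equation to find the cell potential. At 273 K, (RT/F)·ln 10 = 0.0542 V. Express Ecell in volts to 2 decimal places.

+3.14 V

Ag⁺/Ag is reduced (cathode, E° = +0.805 V) and Mg²⁺/Mg is oxidized (anode).
E°cell = E°cat − E°an = +0.805 − (−2.378) = +3.183 V; n = 2.
The balanced reaction is 2 Ag⁺(aq) + Mg(s) → 2 Ag(s) + Mg²⁺(aq), so Q = [Mg²⁺(aq)] / [Ag⁺(aq)]^2 = 28.1 and log Q = 1.449.
Applying E = E° − (RT ln10/nF)·log Q gives +3.183 − (0.0542/2)(1.449) = +3.14 V.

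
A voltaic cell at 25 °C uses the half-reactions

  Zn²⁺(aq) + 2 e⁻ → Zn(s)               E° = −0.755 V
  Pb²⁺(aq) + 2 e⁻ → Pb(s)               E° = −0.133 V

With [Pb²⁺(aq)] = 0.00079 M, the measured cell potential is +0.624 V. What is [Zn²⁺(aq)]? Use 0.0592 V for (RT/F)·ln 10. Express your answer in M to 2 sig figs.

With Pb²⁺/Pb at the cathode and Zn²⁺/Zn at the anode, E°cell = −0.133 − (−0.755) = +0.622 V (n = 2).
Since E = E° − (0.0592/n)·log Q, log Q = n(E° − E)/0.0592 = −0.068.
The balanced reaction is Pb²⁺(aq) + Zn(s) → Pb(s) + Zn²⁺(aq), so Q = [Zn²⁺(aq)] / [Pb²⁺(aq)].
Solving for the unknown gives log [Zn²⁺(aq)] = −3.170, so [Zn²⁺(aq)] ≈ 0.00068 M.

0.00068 M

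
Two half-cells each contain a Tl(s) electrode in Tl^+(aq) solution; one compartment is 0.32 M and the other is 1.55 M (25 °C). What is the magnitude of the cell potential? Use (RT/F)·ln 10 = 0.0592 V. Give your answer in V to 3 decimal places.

0.041 V

For a concentration cell E°cell = 0, since both electrodes use the same couple.
The compartment with the higher Tl^+(aq) concentration (1.55 M) acts as the cathode; ions are reduced there and produced at the dilute (0.32 M) anode.
With n = 1, Ecell = −(0.0592/1)·log([dilute]/[conc]) = −(0.0592/1)·log(0.32/1.55) = +0.041 V.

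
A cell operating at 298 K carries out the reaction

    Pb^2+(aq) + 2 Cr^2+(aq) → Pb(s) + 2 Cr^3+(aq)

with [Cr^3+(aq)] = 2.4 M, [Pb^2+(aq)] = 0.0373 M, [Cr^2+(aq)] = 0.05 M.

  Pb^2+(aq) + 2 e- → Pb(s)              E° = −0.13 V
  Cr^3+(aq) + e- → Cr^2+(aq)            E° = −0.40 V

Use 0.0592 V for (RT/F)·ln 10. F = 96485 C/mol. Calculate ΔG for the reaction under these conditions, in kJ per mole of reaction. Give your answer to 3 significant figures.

−24.7 kJ/mol

The standard cell potential is −0.13 − (−0.40) = +0.27 V, with n = 2 electrons in the balanced equation.
Here Q = [Cr^3+(aq)]^2 / ([Pb^2+(aq)]·[Cr^2+(aq)]^2) = 6.18×10^4 (log Q = 4.791), giving E = +0.27 − (0.0592/2)·(4.791) = +0.1282 V.
Then ΔG = −nFE = −2 × 96485 × +0.1282 J/mol = −24.7 kJ/mol.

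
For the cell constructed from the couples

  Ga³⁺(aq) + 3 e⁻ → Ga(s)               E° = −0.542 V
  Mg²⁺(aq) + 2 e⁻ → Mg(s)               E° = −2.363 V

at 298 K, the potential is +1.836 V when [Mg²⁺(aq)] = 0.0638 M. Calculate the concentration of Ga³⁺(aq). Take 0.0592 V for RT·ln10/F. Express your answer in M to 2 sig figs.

0.093 M

The Ga³⁺/Ga couple has the larger reduction potential, so it is the cathode: E°cell = −0.542 − (−2.363) = +1.821 V and n = 6.
Since E = E° − (0.0592/n)·log Q, log Q = n(E° − E)/0.0592 = −1.520.
Balancing electrons gives 2 Ga³⁺(aq) + 3 Mg(s) → 2 Ga(s) + 3 Mg²⁺(aq); thus Q = [Mg²⁺(aq)]^3 / [Ga³⁺(aq)]^2.
Substituting the known concentrations and solving, log [Ga³⁺(aq)] = −1.033 and [Ga³⁺(aq)] = 0.093 M.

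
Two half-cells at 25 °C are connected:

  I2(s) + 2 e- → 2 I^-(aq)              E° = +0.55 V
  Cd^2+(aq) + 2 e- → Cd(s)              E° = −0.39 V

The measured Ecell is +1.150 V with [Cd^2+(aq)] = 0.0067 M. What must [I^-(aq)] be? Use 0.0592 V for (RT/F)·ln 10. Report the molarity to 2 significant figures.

0.0035 M

With I₂/I⁻ at the cathode and Cd²⁺/Cd at the anode, E°cell = +0.55 − (−0.39) = +0.94 V (n = 2).
From the Nernst equation, log Q = n(E° − E)/0.0592 = 2·(+0.94 − (+1.150))/0.0592 = −7.095.
The balanced reaction is I2(s) + Cd(s) → 2 I^-(aq) + Cd^2+(aq), so Q = [I^-(aq)]^2·[Cd^2+(aq)].
Solving for the unknown gives log [I^-(aq)] = −2.461, so [I^-(aq)] ≈ 0.0035 M.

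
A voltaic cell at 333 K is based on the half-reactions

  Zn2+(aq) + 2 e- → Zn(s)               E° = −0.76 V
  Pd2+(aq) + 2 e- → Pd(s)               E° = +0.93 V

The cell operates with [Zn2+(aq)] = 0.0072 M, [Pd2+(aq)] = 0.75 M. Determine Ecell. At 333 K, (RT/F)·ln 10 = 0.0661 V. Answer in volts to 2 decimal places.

The Pd²⁺/Pd couple has the more positive E°, so it is the cathode; Zn²⁺/Zn is the anode.
E°cell = E°cat − E°an = +0.93 − (−0.76) = +1.69 V; n = 2.
The balanced reaction is Pd2+(aq) + Zn(s) → Pd(s) + Zn2+(aq), so Q = [Zn2+(aq)] / [Pd2+(aq)] = 0.0096 and log Q = −2.018.
By the Nernst equation, E = +1.69 − (0.0661/2)·(−2.018) = +1.76 V.

+1.76 V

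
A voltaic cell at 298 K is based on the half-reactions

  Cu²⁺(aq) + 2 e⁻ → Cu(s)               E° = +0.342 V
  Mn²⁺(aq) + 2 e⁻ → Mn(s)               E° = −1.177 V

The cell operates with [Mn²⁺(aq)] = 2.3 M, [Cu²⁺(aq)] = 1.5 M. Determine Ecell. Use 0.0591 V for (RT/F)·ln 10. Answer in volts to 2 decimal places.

+1.51 V

Cu²⁺/Cu is reduced (cathode, E° = +0.342 V) and Mn²⁺/Mn is oxidized (anode).
E°cell = +0.342 − (−1.177) = +1.519 V, with n = 2 electrons transferred.
For the overall reaction Cu²⁺(aq) + Mn(s) → Cu(s) + Mn²⁺(aq), Q = [Mn²⁺(aq)] / [Cu²⁺(aq)] = 1.53, giving log Q = 0.186.
E = E° − (0.0591/n)·log Q = +1.519 − (0.0591/2)(0.186) = +1.51 V.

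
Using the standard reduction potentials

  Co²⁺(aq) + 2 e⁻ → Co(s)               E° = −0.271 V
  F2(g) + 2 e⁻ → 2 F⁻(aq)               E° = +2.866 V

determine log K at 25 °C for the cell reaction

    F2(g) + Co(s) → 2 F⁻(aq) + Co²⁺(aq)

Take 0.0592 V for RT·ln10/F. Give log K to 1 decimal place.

log K = 106.0

The F₂/F⁻ couple is reduced (cathode); E°cell = +2.866 − (−0.271) = +3.137 V with n = 2.
At equilibrium E = 0, so log K = nE°cell / 0.0592 = (2)(+3.137) / 0.0592 = 106.0.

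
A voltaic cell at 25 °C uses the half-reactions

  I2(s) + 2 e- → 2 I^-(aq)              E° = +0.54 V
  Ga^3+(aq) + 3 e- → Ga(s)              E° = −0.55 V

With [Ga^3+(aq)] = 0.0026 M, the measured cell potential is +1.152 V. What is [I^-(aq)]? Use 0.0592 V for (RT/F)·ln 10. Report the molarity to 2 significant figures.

I₂/I⁻ is the cathode (higher E°); E°cell = +0.54 − (−0.55) = +1.09 V with n = 6.
Since E = E° − (0.0592/n)·log Q, log Q = n(E° − E)/0.0592 = −6.284.
The balanced reaction is 3 I2(s) + 2 Ga(s) → 6 I^-(aq) + 2 Ga^3+(aq), so Q = [I^-(aq)]^6·[Ga^3+(aq)]^2.
Isolating [I^-(aq)] in Q = 10^{−6.284} yields log [I^-(aq)] = −0.186, i.e. 0.65 M.

0.65 M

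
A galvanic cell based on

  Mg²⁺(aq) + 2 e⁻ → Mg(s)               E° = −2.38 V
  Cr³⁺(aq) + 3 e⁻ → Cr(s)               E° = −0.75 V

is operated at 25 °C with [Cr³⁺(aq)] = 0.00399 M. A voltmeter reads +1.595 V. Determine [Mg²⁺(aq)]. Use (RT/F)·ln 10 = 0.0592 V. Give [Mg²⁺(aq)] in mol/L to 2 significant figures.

Cr³⁺/Cr is the cathode (higher E°); E°cell = −0.75 − (−2.38) = +1.63 V with n = 6.
Rearranging E = E° − (0.0592/n)·log Q gives log Q = 6(+1.63 − (+1.595))/0.0592 = 3.547.
Balancing electrons gives 2 Cr³⁺(aq) + 3 Mg(s) → 2 Cr(s) + 3 Mg²⁺(aq); thus Q = [Mg²⁺(aq)]^3 / [Cr³⁺(aq)]^2.
Substituting the known concentrations and solving, log [Mg²⁺(aq)] = −0.417 and [Mg²⁺(aq)] = 0.38 M.

0.38 M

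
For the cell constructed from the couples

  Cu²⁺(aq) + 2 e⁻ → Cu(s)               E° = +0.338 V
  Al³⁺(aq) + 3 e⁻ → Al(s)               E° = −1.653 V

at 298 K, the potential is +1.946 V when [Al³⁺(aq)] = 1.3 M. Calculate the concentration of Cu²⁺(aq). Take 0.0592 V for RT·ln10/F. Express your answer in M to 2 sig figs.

The Cu²⁺/Cu couple has the larger reduction potential, so it is the cathode: E°cell = +0.338 − (−1.653) = +1.991 V and n = 6.
From the Nernst equation, log Q = n(E° − E)/0.0592 = 6·(+1.991 − (+1.946))/0.0592 = 4.561.
For 3 Cu²⁺(aq) + 2 Al(s) → 3 Cu(s) + 2 Al³⁺(aq), the reaction quotient is Q = [Al³⁺(aq)]^2 / [Cu²⁺(aq)]^3.
Solving for the unknown gives log [Cu²⁺(aq)] = −1.444, so [Cu²⁺(aq)] ≈ 0.036 M.

0.036 M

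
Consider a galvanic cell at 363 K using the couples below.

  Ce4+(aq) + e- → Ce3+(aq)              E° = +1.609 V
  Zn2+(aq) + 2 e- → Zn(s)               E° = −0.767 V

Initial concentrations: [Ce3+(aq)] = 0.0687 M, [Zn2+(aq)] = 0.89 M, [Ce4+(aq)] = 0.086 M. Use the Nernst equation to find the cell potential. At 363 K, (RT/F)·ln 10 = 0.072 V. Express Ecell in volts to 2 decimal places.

+2.38 V

Ce⁴⁺/Ce³⁺ is reduced (cathode, E° = +1.609 V) and Zn²⁺/Zn is oxidized (anode).
E°cell = E°cat − E°an = +1.609 − (−0.767) = +2.376 V; n = 2.
Balancing gives 2 Ce4+(aq) + Zn(s) → 2 Ce3+(aq) + Zn2+(aq); hence Q = ([Ce3+(aq)]^2·[Zn2+(aq)]) / [Ce4+(aq)]^2 = 0.568 (log Q = −0.246).
Applying E = E° − (RT ln10/nF)·log Q gives +2.376 − (0.072/2)(−0.246) = +2.38 V.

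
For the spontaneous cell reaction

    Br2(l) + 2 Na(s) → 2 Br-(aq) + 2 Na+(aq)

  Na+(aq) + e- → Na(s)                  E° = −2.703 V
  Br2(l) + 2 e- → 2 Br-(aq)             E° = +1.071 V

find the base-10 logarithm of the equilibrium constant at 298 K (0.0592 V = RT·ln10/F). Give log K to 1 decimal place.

log K = 127.5

The Br₂/Br⁻ couple is reduced (cathode); E°cell = +1.071 − (−2.703) = +3.774 V with n = 2.
At equilibrium E = 0, so log K = nE°cell / 0.0592 = (2)(+3.774) / 0.0592 = 127.5.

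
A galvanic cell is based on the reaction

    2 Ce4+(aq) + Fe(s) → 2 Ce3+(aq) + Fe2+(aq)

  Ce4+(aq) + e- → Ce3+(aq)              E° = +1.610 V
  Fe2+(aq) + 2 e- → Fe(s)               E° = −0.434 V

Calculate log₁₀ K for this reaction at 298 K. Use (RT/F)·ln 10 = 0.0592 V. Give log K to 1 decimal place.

The Ce⁴⁺/Ce³⁺ couple is reduced (cathode); E°cell = +1.610 − (−0.434) = +2.044 V with n = 2.
At equilibrium E = 0, so log K = nE°cell / 0.0592 = (2)(+2.044) / 0.0592 = 69.1.

log K = 69.1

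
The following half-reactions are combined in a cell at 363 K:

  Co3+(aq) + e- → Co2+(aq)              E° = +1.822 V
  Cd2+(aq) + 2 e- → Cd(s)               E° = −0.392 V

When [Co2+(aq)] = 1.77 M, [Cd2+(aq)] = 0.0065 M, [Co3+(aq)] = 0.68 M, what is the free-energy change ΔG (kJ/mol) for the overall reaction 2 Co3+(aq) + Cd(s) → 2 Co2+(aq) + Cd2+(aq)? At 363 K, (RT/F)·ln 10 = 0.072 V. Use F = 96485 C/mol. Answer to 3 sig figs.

With Co³⁺/Co²⁺ reduced at the cathode, E°cell = +1.822 − (−0.392) = +2.214 V and n = 2.
Q = ([Co2+(aq)]^2·[Cd2+(aq)]) / [Co3+(aq)]^2 = 0.044, so log Q = −1.356 and E = +2.214 − (0.072/2)(−1.356) = +2.2628 V.
Finally ΔG = −nFE = −(2)(96485 C/mol)(+2.2628 V) = −437 kJ/mol.

−437 kJ/mol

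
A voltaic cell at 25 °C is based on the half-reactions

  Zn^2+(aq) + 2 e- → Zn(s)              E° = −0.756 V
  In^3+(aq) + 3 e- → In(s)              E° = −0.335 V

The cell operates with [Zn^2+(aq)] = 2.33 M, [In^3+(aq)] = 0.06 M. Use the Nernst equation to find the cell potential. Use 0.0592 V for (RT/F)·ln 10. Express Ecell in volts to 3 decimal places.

+0.386 V

The In³⁺/In couple has the more positive E°, so it is the cathode; Zn²⁺/Zn is the anode.
E°cell = −0.335 − (−0.756) = +0.421 V, with n = 6 electrons transferred.
Balancing gives 2 In^3+(aq) + 3 Zn(s) → 2 In(s) + 3 Zn^2+(aq); hence Q = [Zn^2+(aq)]^3 / [In^3+(aq)]^2 = 3.51×10^3 (log Q = 3.546).
By the Nernst equation, E = +0.421 − (0.0592/6)·(3.546) = +0.386 V.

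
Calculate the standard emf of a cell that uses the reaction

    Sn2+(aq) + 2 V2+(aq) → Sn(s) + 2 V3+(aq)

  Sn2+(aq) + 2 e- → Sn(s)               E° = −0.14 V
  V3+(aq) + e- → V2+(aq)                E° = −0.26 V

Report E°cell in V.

Sn2+(aq) gains electrons, so the Sn²⁺/Sn couple is the cathode; the V³⁺/V²⁺ couple is the anode.
E°cell = E°(cathode) − E°(anode) = −0.14 − (−0.26) = +0.12 V.
The positive value indicates the reaction is spontaneous as written.

+0.12 V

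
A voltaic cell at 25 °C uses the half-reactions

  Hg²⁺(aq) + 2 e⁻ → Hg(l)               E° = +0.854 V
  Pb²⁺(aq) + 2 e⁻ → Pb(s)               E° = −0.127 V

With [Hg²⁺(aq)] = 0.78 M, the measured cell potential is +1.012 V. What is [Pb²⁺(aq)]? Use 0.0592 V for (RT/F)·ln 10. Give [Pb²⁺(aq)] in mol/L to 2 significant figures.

0.070 M

The Hg²⁺/Hg couple has the larger reduction potential, so it is the cathode: E°cell = +0.854 − (−0.127) = +0.981 V and n = 2.
Rearranging E = E° − (0.0592/n)·log Q gives log Q = 2(+0.981 − (+1.012))/0.0592 = −1.047.
The balanced reaction is Hg²⁺(aq) + Pb(s) → Hg(l) + Pb²⁺(aq), so Q = [Pb²⁺(aq)] / [Hg²⁺(aq)].
Solving for the unknown gives log [Pb²⁺(aq)] = −1.155, so [Pb²⁺(aq)] ≈ 0.070 M.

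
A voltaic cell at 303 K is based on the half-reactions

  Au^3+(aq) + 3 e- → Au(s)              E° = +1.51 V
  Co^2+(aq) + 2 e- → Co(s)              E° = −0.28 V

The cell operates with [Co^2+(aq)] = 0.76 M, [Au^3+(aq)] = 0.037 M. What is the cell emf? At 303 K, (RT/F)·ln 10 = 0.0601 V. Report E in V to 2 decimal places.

+1.76 V

The Au³⁺/Au couple has the more positive E°, so it is the cathode; Co²⁺/Co is the anode.
E°cell = +1.51 − (−0.28) = +1.79 V, with n = 6 electrons transferred.
For the overall reaction 2 Au^3+(aq) + 3 Co(s) → 2 Au(s) + 3 Co^2+(aq), Q = [Co^2+(aq)]^3 / [Au^3+(aq)]^2 = 321, giving log Q = 2.506.
By the Nernst equation, E = +1.79 − (0.0601/6)·(2.506) = +1.76 V.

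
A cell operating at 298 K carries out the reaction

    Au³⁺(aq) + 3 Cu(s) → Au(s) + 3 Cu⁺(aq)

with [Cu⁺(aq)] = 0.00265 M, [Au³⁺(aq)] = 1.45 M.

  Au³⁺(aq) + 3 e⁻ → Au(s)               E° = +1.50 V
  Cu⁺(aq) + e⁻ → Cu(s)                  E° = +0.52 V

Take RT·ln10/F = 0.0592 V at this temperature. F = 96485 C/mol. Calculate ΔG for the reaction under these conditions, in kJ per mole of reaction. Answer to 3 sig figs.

−329 kJ/mol

The standard cell potential is +1.50 − (+0.52) = +0.98 V, with n = 3 electrons in the balanced equation.
The reaction quotient is [Cu⁺(aq)]^3 / [Au³⁺(aq)] = 1.28×10^−8; by Nernst, E = +0.98 − (0.0592/3)(−7.892) = +1.1357 V.
Then ΔG = −nFE = −3 × 96485 × +1.1357 J/mol = −329 kJ/mol.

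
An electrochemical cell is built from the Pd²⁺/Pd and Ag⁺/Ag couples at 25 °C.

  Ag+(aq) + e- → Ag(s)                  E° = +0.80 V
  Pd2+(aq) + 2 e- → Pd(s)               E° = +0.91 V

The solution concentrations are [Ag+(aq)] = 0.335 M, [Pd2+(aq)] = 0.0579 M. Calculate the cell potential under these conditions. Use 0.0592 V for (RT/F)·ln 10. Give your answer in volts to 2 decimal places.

Pd²⁺/Pd is reduced (cathode, E° = +0.91 V) and Ag⁺/Ag is oxidized (anode).
The standard potential is +0.91 − (+0.80) = +0.11 V and the balanced reaction transfers n = 2 electrons.
Balancing gives Pd2+(aq) + 2 Ag(s) → Pd(s) + 2 Ag+(aq); hence Q = [Ag+(aq)]^2 / [Pd2+(aq)] = 1.94 (log Q = 0.287).
E = E° − (0.0592/n)·log Q = +0.11 − (0.0592/2)(0.287) = +0.10 V.

+0.10 V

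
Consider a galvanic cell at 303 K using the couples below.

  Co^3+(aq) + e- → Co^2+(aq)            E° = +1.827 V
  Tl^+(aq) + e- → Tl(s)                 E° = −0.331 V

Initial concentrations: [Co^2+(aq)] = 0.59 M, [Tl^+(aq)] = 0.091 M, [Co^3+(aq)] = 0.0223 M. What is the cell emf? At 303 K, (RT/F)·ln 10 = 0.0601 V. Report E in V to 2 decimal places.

+2.14 V

The Co³⁺/Co²⁺ couple has the more positive E°, so it is the cathode; Tl⁺/Tl is the anode.
The standard potential is +1.827 − (−0.331) = +2.158 V and the balanced reaction transfers n = 1 electron.
Balancing gives Co^3+(aq) + Tl(s) → Co^2+(aq) + Tl^+(aq); hence Q = ([Co^2+(aq)]·[Tl^+(aq)]) / [Co^3+(aq)] = 2.41 (log Q = 0.382).
By the Nernst equation, E = +2.158 − (0.0601/1)·(0.382) = +2.14 V.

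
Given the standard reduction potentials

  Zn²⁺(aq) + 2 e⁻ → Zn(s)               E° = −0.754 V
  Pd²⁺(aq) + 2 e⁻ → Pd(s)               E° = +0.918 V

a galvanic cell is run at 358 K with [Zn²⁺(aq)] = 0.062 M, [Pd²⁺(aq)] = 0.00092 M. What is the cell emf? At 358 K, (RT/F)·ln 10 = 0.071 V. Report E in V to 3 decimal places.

Pd²⁺/Pd is reduced (cathode, E° = +0.918 V) and Zn²⁺/Zn is oxidized (anode).
E°cell = E°cat − E°an = +0.918 − (−0.754) = +1.672 V; n = 2.
The balanced reaction is Pd²⁺(aq) + Zn(s) → Pd(s) + Zn²⁺(aq), so Q = [Zn²⁺(aq)] / [Pd²⁺(aq)] = 67.4 and log Q = 1.829.
Applying E = E° − (RT ln10/nF)·log Q gives +1.672 − (0.071/2)(1.829) = +1.607 V.

+1.607 V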